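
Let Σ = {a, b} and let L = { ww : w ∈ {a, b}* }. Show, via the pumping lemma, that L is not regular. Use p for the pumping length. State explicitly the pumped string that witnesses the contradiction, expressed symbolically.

a^{p+k} b^p a^p b^p

Assume L is regular. Let p be the pumping length given by the pumping lemma.
Take w = a^p b^p a^p b^p = uu where u = a^pb^p; then w ∈ L and |w| = 4p ≥ p.
By the pumping lemma, w = xyz with |xy| ≤ p and |y| > 0.
Because |xy| ≤ p and w begins with p copies of a, we have y = a^k with 1 ≤ k ≤ p.
Pump with i = 2: xy^2z = a^{p+k} b^p a^p b^p, of length 4p+k. Suppose this equals vv. The string starts with a and ends with b, so v does too; thus the boundary between the two copies of v is a b→a transition. There is exactly one such transition, at position 2p+k, so |v| = 2p+k and |vv| = 4p+2k ≠ 4p+k since k ≥ 1. So xy^2z ∉ L.
This contradicts the pumping lemma, so L is not regular.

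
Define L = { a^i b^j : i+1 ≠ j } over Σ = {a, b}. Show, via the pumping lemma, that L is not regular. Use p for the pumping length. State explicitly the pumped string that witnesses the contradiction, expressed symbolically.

Assume L is regular. Let p be the pumping length given by the pumping lemma.
Choose w = a^p b^{p+p!+1}. Since p ≠ (p+p!+1)-1 = p+p!, w ∈ L; and |w| ≥ p.
The pumping lemma gives a decomposition w = xyz where |xy| ≤ p and |y| ≥ 1.
Because |xy| ≤ p and w begins with p copies of a, we have y = a^k with 1 ≤ k ≤ p.
Since 1 ≤ k ≤ p, k divides p!; set t = 1 + p!/k. Then xy^t z has p + (p!/k)·k = p + p! copies of a. Now the a-count is p+p! and (b-count)-1 = (p+p!+1)-1 = p+p!, so i+1 ≠ j fails. So xy^t z = a^{p+p!} b^{p+p!+1} ∉ L.
This is a contradiction; hence L is not regular.

a^{p+p!} b^{p+p!+1}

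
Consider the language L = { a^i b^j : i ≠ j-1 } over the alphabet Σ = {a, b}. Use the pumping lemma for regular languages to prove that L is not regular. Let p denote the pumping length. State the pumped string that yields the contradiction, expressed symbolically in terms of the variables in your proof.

Assume L is regular; let p be its pumping constant.
Choose w = a^p b^{p+p!+1}. Since p ≠ (p+p!+1)-1 = p+p!, w ∈ L; and |w| ≥ p.
The pumping lemma gives a decomposition w = xyz where |xy| ≤ p and y is nonempty.
Because |xy| ≤ p and w begins with p copies of a, we have y = a^k with 1 ≤ k ≤ p.
Since 1 ≤ k ≤ p, k divides p!; set t = 1 + p!/k. Then xy^t z has p + (p!/k)·k = p + p! copies of a. Now the a-count is p+p! and (b-count)-1 = (p+p!+1)-1 = p+p!, so i ≠ j-1 fails. So xy^t z = a^{p+p!} b^{p+p!+1} ∉ L.
Contradiction. Therefore L is not regular.

a^{p+p!} b^{p+p!+1}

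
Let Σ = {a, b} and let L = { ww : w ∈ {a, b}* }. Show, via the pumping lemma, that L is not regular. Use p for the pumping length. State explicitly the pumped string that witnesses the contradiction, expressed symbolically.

Assume L is regular; let p be its pumping constant.
Take w = a^p b^p a^p b^p = uu where u = a^pb^p; then w ∈ L and |w| = 4p ≥ p.
The pumping lemma gives a decomposition w = xyz where |xy| ≤ p and |y| ≥ 1.
Because |xy| ≤ p and w begins with p copies of a, we have y = a^k with 1 ≤ k ≤ p.
Pump with i = 2: xy^2z = a^{p+k} b^p a^p b^p, of length 4p+k. Suppose this equals vv. The string starts with a and ends with b, so v does too; thus the boundary between the two copies of v is a b→a transition. There is exactly one such transition, at position 2p+k, so |v| = 2p+k and |vv| = 4p+2k ≠ 4p+k since k ≥ 1. So xy^2z ∉ L.
This is a contradiction; hence L is not regular.

a^{p+k} b^p a^p b^p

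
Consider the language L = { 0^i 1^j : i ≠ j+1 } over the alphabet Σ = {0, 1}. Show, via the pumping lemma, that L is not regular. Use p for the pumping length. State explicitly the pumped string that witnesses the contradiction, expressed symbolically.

Suppose for contradiction that L is regular, and let p be the pumping length.
Choose w = 0^p 1^{p+p!-1}. Since p ≠ (p+p!-1)+1 = p+p!, w ∈ L; and |w| ≥ p.
The pumping lemma gives a decomposition w = xyz where |xy| ≤ p and |y| ≥ 1.
Because |xy| ≤ p and w begins with p copies of 0, we have y = 0^k with 1 ≤ k ≤ p.
Since 1 ≤ k ≤ p, k divides p!; set t = 1 + p!/k. Then xy^t z has p + (p!/k)·k = p + p! copies of 0. Now the 0-count is p+p! and (1-count)+1 = (p+p!-1)+1 = p+p!, so i ≠ j+1 fails. So xy^t z = 0^{p+p!} 1^{p+p!-1} ∉ L.
This contradicts the pumping lemma, so L is not regular.

0^{p+p!} 1^{p+p!-1}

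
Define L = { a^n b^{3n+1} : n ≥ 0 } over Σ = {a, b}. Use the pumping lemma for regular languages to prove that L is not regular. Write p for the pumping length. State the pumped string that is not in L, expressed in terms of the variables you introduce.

a^{p+k} b^{3p+1}

Suppose for contradiction that L is regular, and let p be the pumping length.
Choose w = a^p b^{3p+1}, which is in L with |w| = 4p+1 ≥ p.
Write w = xyz as guaranteed by the lemma, with |xy| ≤ p and y is nonempty.
The first p characters of w are a's, so xy (and hence y) consists only of a's. Write y = a^k, 1 ≤ k ≤ p.
Pump with i = 2: xy^2z = a^{p+k} b^{3p+1}. For this to lie in L we would need 3p+1 = 3(p+k)+1, which forces k = 0. But k ≥ 1, so xy^2z ∉ L.
Contradiction. Therefore L is not regular.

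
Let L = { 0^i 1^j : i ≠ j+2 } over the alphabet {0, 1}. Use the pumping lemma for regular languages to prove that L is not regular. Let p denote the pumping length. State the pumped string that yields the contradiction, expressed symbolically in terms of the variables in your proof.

0^{p+p!} 1^{p+p!-2}

Suppose for contradiction that L is regular, and let p be the pumping length.
Choose w = 0^p 1^{p+p!-2}. Since p ≠ (p+p!-2)+2 = p+p!, w ∈ L; and |w| ≥ p.
The pumping lemma gives a decomposition w = xyz where |xy| ≤ p and |y| ≥ 1.
Since the first p symbols of w are all 0's and |xy| ≤ p, y lies entirely in the leading 0-block: y = 0^k for some k with 1 ≤ k ≤ p.
Since 1 ≤ k ≤ p, k divides p!; set t = 1 + p!/k. Then xy^t z has p + (p!/k)·k = p + p! copies of 0. Now the 0-count is p+p! and (1-count)+2 = (p+p!-2)+2 = p+p!, so i ≠ j+2 fails. So xy^t z = 0^{p+p!} 1^{p+p!-2} ∉ L.
Contradiction. Therefore L is not regular.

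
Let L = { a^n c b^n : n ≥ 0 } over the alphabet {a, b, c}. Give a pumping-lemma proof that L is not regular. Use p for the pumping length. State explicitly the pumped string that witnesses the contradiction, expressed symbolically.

a^{p+k} c b^p

Assume L is regular; let p be its pumping constant.
Take w = a^p c b^p ∈ L with |w| = 2p+1 ≥ p.
Write w = xyz as guaranteed by the lemma, with |xy| ≤ p and y is nonempty.
Because |xy| ≤ p and w begins with p copies of a, we have y = a^k with 1 ≤ k ≤ p.
Pump with i = 2: xy^2z = a^{p+k} c b^p, which would require p+k = p. But k ≥ 1, so xy^2z ∉ L.
This is a contradiction; hence L is not regular.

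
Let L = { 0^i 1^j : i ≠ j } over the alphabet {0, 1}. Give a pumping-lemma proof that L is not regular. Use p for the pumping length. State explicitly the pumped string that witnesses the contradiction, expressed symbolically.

0^{p+p!} 1^{p+p!}

Assume L is regular. Let p be the pumping length given by the pumping lemma.
Choose w = 0^p 1^{p+p!}. Since p ≠ p+p!, w ∈ L; and |w| ≥ p.
By the pumping lemma, w = xyz with |xy| ≤ p and y is nonempty.
Since the first p symbols of w are all 0's and |xy| ≤ p, y lies entirely in the leading 0-block: y = 0^k for some k with 1 ≤ k ≤ p.
Since 1 ≤ k ≤ p, k divides p!; set t = 1 + p!/k. Then xy^t z has p + (p!/k)·k = p + p! copies of 0. Now the 0-count equals the 1-count, so i ≠ j fails. So xy^t z = 0^{p+p!} 1^{p+p!} ∉ L.
Contradiction. Therefore L is not regular.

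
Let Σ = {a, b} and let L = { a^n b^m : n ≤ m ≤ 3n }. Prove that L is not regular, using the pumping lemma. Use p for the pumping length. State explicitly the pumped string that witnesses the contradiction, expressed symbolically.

a^{p+k} b^p

Assume L is regular; let p be its pumping constant.
Take w = a^p b^p ∈ L (since p ≤ p ≤ 3p), with |w| = 2p ≥ p.
By the pumping lemma, w = xyz with |xy| ≤ p and |y| ≥ 1.
Because |xy| ≤ p and w begins with p copies of a, we have y = a^k with 1 ≤ k ≤ p.
Pump with i = 2: xy^2z = a^{p+k} b^p. Now n = p+k > p = m, so the condition n ≤ m fails. Thus xy^2z ∉ L.
This contradicts the pumping lemma, so L is not regular.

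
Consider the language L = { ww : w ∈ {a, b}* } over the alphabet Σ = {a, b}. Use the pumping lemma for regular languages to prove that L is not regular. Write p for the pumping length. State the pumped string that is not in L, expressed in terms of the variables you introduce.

a^{p+k} b^p a^p b^p

Assume L is regular. Let p be the pumping length given by the pumping lemma.
Take w = a^p b^p a^p b^p = uu where u = a^pb^p; then w ∈ L and |w| = 4p ≥ p.
The pumping lemma gives a decomposition w = xyz where |xy| ≤ p and y is nonempty.
The first p characters of w are a's, so xy (and hence y) consists only of a's. Write y = a^k, 1 ≤ k ≤ p.
Pump with i = 2: xy^2z = a^{p+k} b^p a^p b^p, of length 4p+k. Suppose this equals vv. The string starts with a and ends with b, so v does too; thus the boundary between the two copies of v is a b→a transition. There is exactly one such transition, at position 2p+k, so |v| = 2p+k and |vv| = 4p+2k ≠ 4p+k since k ≥ 1. So xy^2z ∉ L.
This contradicts the pumping lemma, so L is not regular.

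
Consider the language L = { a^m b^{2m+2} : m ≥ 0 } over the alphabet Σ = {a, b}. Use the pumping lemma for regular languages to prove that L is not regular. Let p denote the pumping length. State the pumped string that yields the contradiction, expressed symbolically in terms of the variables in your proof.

Suppose for contradiction that L is regular, and let p be the pumping length.
Let w = a^p b^{2p+2} ∈ L; note |w| = 3p+2 ≥ p.
Write w = xyz as guaranteed by the lemma, with |xy| ≤ p and |y| ≥ 1.
Because |xy| ≤ p and w begins with p copies of a, we have y = a^k with 1 ≤ k ≤ p.
Pump with i = 2: xy^2z = a^{p+k} b^{2p+2}. For this to lie in L we would need 2p+2 = 2(p+k)+2, which forces k = 0. But k ≥ 1, so xy^2z ∉ L.
This is a contradiction; hence L is not regular.

a^{p+k} b^{2p+2}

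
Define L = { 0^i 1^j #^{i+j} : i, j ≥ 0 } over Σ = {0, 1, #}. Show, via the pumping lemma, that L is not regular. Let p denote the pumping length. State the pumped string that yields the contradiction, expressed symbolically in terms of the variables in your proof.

0^{p+k} 1^p #^{2p}

Suppose for contradiction that L is regular, and let p be the pumping length.
Take w = 0^p 1^p #^{2p} ∈ L (with i=j=p, i+j=2p), |w| = 4p ≥ p.
Write w = xyz as guaranteed by the lemma, with |xy| ≤ p and |y| > 0.
Since the first p symbols of w are all 0's and |xy| ≤ p, y lies entirely in the leading 0-block: y = 0^k for some k with 1 ≤ k ≤ p.
Consider xy^2z = 0^{p+k} 1^p #^{2p}. Now the 0- and 1-counts sum to 2p+k, but the #-count is 2p ≠ 2p+k. So xy^2z ∉ L.
This contradicts the pumping lemma, so L is not regular.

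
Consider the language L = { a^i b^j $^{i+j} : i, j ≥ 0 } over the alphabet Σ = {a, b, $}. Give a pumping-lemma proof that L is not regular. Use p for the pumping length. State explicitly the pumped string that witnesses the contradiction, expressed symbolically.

a^{p+k} b^p $^{2p}

Toward a contradiction, assume L is regular with pumping length p.
Take w = a^p b^p $^{2p} ∈ L (with i=j=p, i+j=2p), |w| = 4p ≥ p.
By the pumping lemma, w = xyz with |xy| ≤ p and |y| ≥ 1.
Since the first p symbols of w are all a's and |xy| ≤ p, y lies entirely in the leading a-block: y = a^k for some k with 1 ≤ k ≤ p.
Consider xy^2z = a^{p+k} b^p $^{2p}. Now the a- and b-counts sum to 2p+k, but the $-count is 2p ≠ 2p+k. So xy^2z ∉ L.
This contradicts the pumping lemma, so L is not regular.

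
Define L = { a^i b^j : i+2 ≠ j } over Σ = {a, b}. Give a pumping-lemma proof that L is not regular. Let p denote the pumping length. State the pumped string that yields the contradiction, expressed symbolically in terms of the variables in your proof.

a^{p+p!} b^{p+p!+2}

Assume L is regular; let p be its pumping constant.
Choose w = a^p b^{p+p!+2}. Since p ≠ (p+p!+2)-2 = p+p!, w ∈ L; and |w| ≥ p.
Write w = xyz as guaranteed by the lemma, with |xy| ≤ p and y is nonempty.
Because |xy| ≤ p and w begins with p copies of a, we have y = a^k with 1 ≤ k ≤ p.
Since 1 ≤ k ≤ p, k divides p!; set t = 1 + p!/k. Then xy^t z has p + (p!/k)·k = p + p! copies of a. Now the a-count is p+p! and (b-count)-2 = (p+p!+2)-2 = p+p!, so i+2 ≠ j fails. So xy^t z = a^{p+p!} b^{p+p!+2} ∉ L.
This contradicts the pumping lemma, so L is not regular.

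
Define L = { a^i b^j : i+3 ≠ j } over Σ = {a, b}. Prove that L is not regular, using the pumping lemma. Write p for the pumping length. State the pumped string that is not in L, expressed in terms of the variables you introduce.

a^{p+p!} b^{p+p!+3}

Suppose for contradiction that L is regular, and let p be the pumping length.
Choose w = a^p b^{p+p!+3}. Since p ≠ (p+p!+3)-3 = p+p!, w ∈ L; and |w| ≥ p.
Write w = xyz as guaranteed by the lemma, with |xy| ≤ p and |y| > 0.
The first p characters of w are a's, so xy (and hence y) consists only of a's. Write y = a^k, 1 ≤ k ≤ p.
Since 1 ≤ k ≤ p, k divides p!; set t = 1 + p!/k. Then xy^t z has p + (p!/k)·k = p + p! copies of a. Now the a-count is p+p! and (b-count)-3 = (p+p!+3)-3 = p+p!, so i+3 ≠ j fails. So xy^t z = a^{p+p!} b^{p+p!+3} ∉ L.
This is a contradiction; hence L is not regular.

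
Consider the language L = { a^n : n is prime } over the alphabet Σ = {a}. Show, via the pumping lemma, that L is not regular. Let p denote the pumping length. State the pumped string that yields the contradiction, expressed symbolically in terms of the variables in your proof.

Suppose for contradiction that L is regular, and let p be the pumping length.
Let q be a prime with q ≥ p+2 (infinitely many primes exist), and take w = a^q ∈ L with |w| = q ≥ p.
The pumping lemma gives a decomposition w = xyz where |xy| ≤ p and |y| > 0.
Then y = a^k for some k with 1 ≤ k ≤ p.
Since 1 ≤ k ≤ p, |xz| = q-k. Pump with i = q+1: |xy^{q+1}z| = (q-k)+(q+1)k = q+qk = q(1+k), which is composite (both factors ≥ 2). So xy^{q+1}z = a^{q(1+k)} ∉ L.
This contradicts the pumping lemma, so L is not regular.

a^{q(1+k)}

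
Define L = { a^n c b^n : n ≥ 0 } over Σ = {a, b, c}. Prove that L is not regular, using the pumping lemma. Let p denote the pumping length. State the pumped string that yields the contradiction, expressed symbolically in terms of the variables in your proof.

Assume L is regular. Let p be the pumping length given by the pumping lemma.
Take w = a^p c b^p ∈ L with |w| = 2p+1 ≥ p.
By the pumping lemma, w = xyz with |xy| ≤ p and |y| > 0.
Because |xy| ≤ p and w begins with p copies of a, we have y = a^k with 1 ≤ k ≤ p.
Pump with i = 2: xy^2z = a^{p+k} c b^p, which would require p+k = p. But k ≥ 1, so xy^2z ∉ L.
This is a contradiction; hence L is not regular.

a^{p+k} c b^p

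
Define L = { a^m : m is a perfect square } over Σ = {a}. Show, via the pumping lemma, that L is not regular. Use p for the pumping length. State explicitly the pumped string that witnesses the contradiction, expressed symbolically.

a^{p²+k}

Toward a contradiction, assume L is regular with pumping length p.
Take w = a^{p²} ∈ L with |w| = p² ≥ p.
Write w = xyz as guaranteed by the lemma, with |xy| ≤ p and y is nonempty.
Then y = a^k for some k with 1 ≤ k ≤ p.
Pump with i = 2: xy^2z = a^{p²+k}. Since 1 ≤ k ≤ p, p² < p²+k ≤ p²+p < (p+1)², so p²+k lies strictly between consecutive squares and is not a perfect square. So xy^2z ∉ L.
This contradicts the pumping lemma, so L is not regular.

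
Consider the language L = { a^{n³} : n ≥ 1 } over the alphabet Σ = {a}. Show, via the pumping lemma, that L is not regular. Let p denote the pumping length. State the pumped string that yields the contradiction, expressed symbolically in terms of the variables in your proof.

a^{p³+k}

Suppose for contradiction that L is regular, and let p be the pumping length.
Take w = a^{p³} ∈ L with |w| = p³ ≥ p.
By the pumping lemma, w = xyz with |xy| ≤ p and y is nonempty.
Then y = a^k for some k with 1 ≤ k ≤ p.
Pump with i = 2: xy^2z = a^{p³+k}. Since 1 ≤ k ≤ p, p³ < p³+k ≤ p³+p < p³+3p²+3p+1 = (p+1)³, so p³+k is not a perfect cube. So xy^2z ∉ L.
This contradicts the pumping lemma, so L is not regular.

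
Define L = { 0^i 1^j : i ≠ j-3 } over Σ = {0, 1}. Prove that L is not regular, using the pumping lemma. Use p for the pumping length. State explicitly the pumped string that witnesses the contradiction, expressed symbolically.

Assume L is regular. Let p be the pumping length given by the pumping lemma.
Choose w = 0^p 1^{p+p!+3}. Since p ≠ (p+p!+3)-3 = p+p!, w ∈ L; and |w| ≥ p.
The pumping lemma gives a decomposition w = xyz where |xy| ≤ p and |y| > 0.
Because |xy| ≤ p and w begins with p copies of 0, we have y = 0^k with 1 ≤ k ≤ p.
Since 1 ≤ k ≤ p, k divides p!; set t = 1 + p!/k. Then xy^t z has p + (p!/k)·k = p + p! copies of 0. Now the 0-count is p+p! and (1-count)-3 = (p+p!+3)-3 = p+p!, so i ≠ j-3 fails. So xy^t z = 0^{p+p!} 1^{p+p!+3} ∉ L.
This is a contradiction; hence L is not regular.

0^{p+p!} 1^{p+p!+3}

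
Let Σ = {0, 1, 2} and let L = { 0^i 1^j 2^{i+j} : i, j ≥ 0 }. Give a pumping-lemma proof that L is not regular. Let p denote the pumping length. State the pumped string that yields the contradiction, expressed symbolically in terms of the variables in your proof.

0^{p+k} 1^p 2^{2p}

Assume L is regular. Let p be the pumping length given by the pumping lemma.
Take w = 0^p 1^p 2^{2p} ∈ L (with i=j=p, i+j=2p), |w| = 4p ≥ p.
Write w = xyz as guaranteed by the lemma, with |xy| ≤ p and |y| > 0.
Since the first p symbols of w are all 0's and |xy| ≤ p, y lies entirely in the leading 0-block: y = 0^k for some k with 1 ≤ k ≤ p.
Consider xy^2z = 0^{p+k} 1^p 2^{2p}. Now the 0- and 1-counts sum to 2p+k, but the 2-count is 2p ≠ 2p+k. So xy^2z ∉ L.
Contradiction. Therefore L is not regular.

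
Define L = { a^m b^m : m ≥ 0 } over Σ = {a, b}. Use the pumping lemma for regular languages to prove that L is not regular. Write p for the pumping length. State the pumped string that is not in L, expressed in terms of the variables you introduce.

a^{p+k} b^p

Assume L is regular. Let p be the pumping length given by the pumping lemma.
Let w = a^p b^p ∈ L; note |w| = 2p ≥ p.
The pumping lemma gives a decomposition w = xyz where |xy| ≤ p and y is nonempty.
The first p characters of w are a's, so xy (and hence y) consists only of a's. Write y = a^k, 1 ≤ k ≤ p.
Pump with i = 2: xy^2z = a^{p+k} b^p. For this to lie in L we would need p = p+k, which forces k = 0. But k ≥ 1, so xy^2z ∉ L.
This contradicts the pumping lemma, so L is not regular.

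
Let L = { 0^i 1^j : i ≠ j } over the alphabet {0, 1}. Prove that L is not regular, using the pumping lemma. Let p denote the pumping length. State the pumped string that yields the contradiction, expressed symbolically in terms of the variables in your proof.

Suppose for contradiction that L is regular, and let p be the pumping length.
Choose w = 0^p 1^{p+p!}. Since p ≠ p+p!, w ∈ L; and |w| ≥ p.
Write w = xyz as guaranteed by the lemma, with |xy| ≤ p and y is nonempty.
Since the first p symbols of w are all 0's and |xy| ≤ p, y lies entirely in the leading 0-block: y = 0^k for some k with 1 ≤ k ≤ p.
Since 1 ≤ k ≤ p, k divides p!; set t = 1 + p!/k. Then xy^t z has p + (p!/k)·k = p + p! copies of 0. Now the 0-count equals the 1-count, so i ≠ j fails. So xy^t z = 0^{p+p!} 1^{p+p!} ∉ L.
This contradicts the pumping lemma, so L is not regular.

0^{p+p!} 1^{p+p!}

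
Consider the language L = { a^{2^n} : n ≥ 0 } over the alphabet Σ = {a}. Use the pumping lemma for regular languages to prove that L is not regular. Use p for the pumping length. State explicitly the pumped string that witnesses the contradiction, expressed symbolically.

a^{2^p+k}

Toward a contradiction, assume L is regular with pumping length p.
Take w = a^{2^p} ∈ L with |w| = 2^p ≥ p.
Write w = xyz as guaranteed by the lemma, with |xy| ≤ p and y is nonempty.
Then y = a^k for some k with 1 ≤ k ≤ p.
Pump with i = 2: xy^2z = a^{2^p+k}. Since 1 ≤ k ≤ p < 2^p, we have 2^p < 2^p+k < 2^{p+1}, so 2^p+k is not a power of 2. So xy^2z ∉ L.
This is a contradiction; hence L is not regular.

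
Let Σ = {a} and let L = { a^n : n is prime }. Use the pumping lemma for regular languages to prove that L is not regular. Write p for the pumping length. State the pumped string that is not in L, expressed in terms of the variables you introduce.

Assume L is regular; let p be its pumping constant.
Let q be a prime with q ≥ p+2 (infinitely many primes exist), and take w = a^q ∈ L with |w| = q ≥ p.
By the pumping lemma, w = xyz with |xy| ≤ p and y is nonempty.
Then y = a^k for some k with 1 ≤ k ≤ p.
Since 1 ≤ k ≤ p, |xz| = q-k. Pump with i = q+1: |xy^{q+1}z| = (q-k)+(q+1)k = q+qk = q(1+k), which is composite (both factors ≥ 2). So xy^{q+1}z = a^{q(1+k)} ∉ L.
This contradicts the pumping lemma, so L is not regular.

a^{q(1+k)}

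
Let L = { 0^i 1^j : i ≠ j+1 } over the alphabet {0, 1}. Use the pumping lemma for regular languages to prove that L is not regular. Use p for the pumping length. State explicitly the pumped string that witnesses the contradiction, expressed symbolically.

Suppose for contradiction that L is regular, and let p be the pumping length.
Choose w = 0^p 1^{p+p!-1}. Since p ≠ (p+p!-1)+1 = p+p!, w ∈ L; and |w| ≥ p.
Write w = xyz as guaranteed by the lemma, with |xy| ≤ p and |y| > 0.
Because |xy| ≤ p and w begins with p copies of 0, we have y = 0^k with 1 ≤ k ≤ p.
Since 1 ≤ k ≤ p, k divides p!; set t = 1 + p!/k. Then xy^t z has p + (p!/k)·k = p + p! copies of 0. Now the 0-count is p+p! and (1-count)+1 = (p+p!-1)+1 = p+p!, so i ≠ j+1 fails. So xy^t z = 0^{p+p!} 1^{p+p!-1} ∉ L.
This contradicts the pumping lemma, so L is not regular.

0^{p+p!} 1^{p+p!-1}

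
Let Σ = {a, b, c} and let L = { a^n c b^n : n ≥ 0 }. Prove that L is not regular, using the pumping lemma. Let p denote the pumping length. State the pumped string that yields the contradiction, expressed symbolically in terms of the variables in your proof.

Assume L is regular; let p be its pumping constant.
Take w = a^p c b^p ∈ L with |w| = 2p+1 ≥ p.
By the pumping lemma, w = xyz with |xy| ≤ p and |y| ≥ 1.
Because |xy| ≤ p and w begins with p copies of a, we have y = a^k with 1 ≤ k ≤ p.
Pump with i = 2: xy^2z = a^{p+k} c b^p, which would require p+k = p. But k ≥ 1, so xy^2z ∉ L.
Contradiction. Therefore L is not regular.

a^{p+k} c b^p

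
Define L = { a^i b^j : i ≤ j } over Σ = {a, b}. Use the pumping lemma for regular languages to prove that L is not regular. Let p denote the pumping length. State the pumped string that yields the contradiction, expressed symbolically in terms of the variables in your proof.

Toward a contradiction, assume L is regular with pumping length p.
Choose w = a^p b^p ∈ L, with |w| = 2p ≥ p.
The pumping lemma gives a decomposition w = xyz where |xy| ≤ p and |y| ≥ 1.
Since the first p symbols of w are all a's and |xy| ≤ p, y lies entirely in the leading a-block: y = a^k for some k with 1 ≤ k ≤ p.
Consider xy^2z = a^{p+k} b^p. Since k ≥ 1, the a-count p+k exceeds the b-count p, so i ≤ j fails; thus xy^2z ∉ L.
This is a contradiction; hence L is not regular.

a^{p+k} b^p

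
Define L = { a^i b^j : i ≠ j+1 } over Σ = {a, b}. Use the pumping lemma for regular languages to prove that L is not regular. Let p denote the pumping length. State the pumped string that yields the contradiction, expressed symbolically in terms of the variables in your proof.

a^{p+p!} b^{p+p!-1}

Toward a contradiction, assume L is regular with pumping length p.
Choose w = a^p b^{p+p!-1}. Since p ≠ (p+p!-1)+1 = p+p!, w ∈ L; and |w| ≥ p.
By the pumping lemma, w = xyz with |xy| ≤ p and |y| ≥ 1.
The first p characters of w are a's, so xy (and hence y) consists only of a's. Write y = a^k, 1 ≤ k ≤ p.
Since 1 ≤ k ≤ p, k divides p!; set t = 1 + p!/k. Then xy^t z has p + (p!/k)·k = p + p! copies of a. Now the a-count is p+p! and (b-count)+1 = (p+p!-1)+1 = p+p!, so i ≠ j+1 fails. So xy^t z = a^{p+p!} b^{p+p!-1} ∉ L.
This is a contradiction; hence L is not regular.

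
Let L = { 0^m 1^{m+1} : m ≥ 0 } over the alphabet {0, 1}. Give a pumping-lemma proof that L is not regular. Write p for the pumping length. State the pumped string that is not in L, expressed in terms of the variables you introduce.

0^{p+k} 1^{p+1}

Toward a contradiction, assume L is regular with pumping length p.
Choose w = 0^p 1^{p+1}, which is in L with |w| = 2p+1 ≥ p.
Write w = xyz as guaranteed by the lemma, with |xy| ≤ p and |y| > 0.
Since the first p symbols of w are all 0's and |xy| ≤ p, y lies entirely in the leading 0-block: y = 0^k for some k with 1 ≤ k ≤ p.
Pump with i = 2: xy^2z = 0^{p+k} 1^{p+1}. For this to lie in L we would need p+1 = (p+k)+1, which forces k = 0. But k ≥ 1, so xy^2z ∉ L.
This contradicts the pumping lemma, so L is not regular.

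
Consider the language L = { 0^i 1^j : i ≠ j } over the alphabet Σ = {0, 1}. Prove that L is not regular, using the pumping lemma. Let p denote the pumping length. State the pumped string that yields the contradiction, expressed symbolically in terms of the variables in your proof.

Toward a contradiction, assume L is regular with pumping length p.
Choose w = 0^p 1^{p+p!}. Since p ≠ p+p!, w ∈ L; and |w| ≥ p.
Write w = xyz as guaranteed by the lemma, with |xy| ≤ p and y is nonempty.
Since the first p symbols of w are all 0's and |xy| ≤ p, y lies entirely in the leading 0-block: y = 0^k for some k with 1 ≤ k ≤ p.
Since 1 ≤ k ≤ p, k divides p!; set t = 1 + p!/k. Then xy^t z has p + (p!/k)·k = p + p! copies of 0. Now the 0-count equals the 1-count, so i ≠ j fails. So xy^t z = 0^{p+p!} 1^{p+p!} ∉ L.
This contradicts the pumping lemma, so L is not regular.

0^{p+p!} 1^{p+p!}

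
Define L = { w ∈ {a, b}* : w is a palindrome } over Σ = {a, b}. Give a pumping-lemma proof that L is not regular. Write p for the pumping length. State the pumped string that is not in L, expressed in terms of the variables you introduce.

Toward a contradiction, assume L is regular with pumping length p.
Take w = a^p b a^p, a palindrome of length 2p+1 ≥ p.
By the pumping lemma, w = xyz with |xy| ≤ p and |y| > 0.
Because |xy| ≤ p and w begins with p copies of a, we have y = a^k with 1 ≤ k ≤ p.
Pump with i = 2: xy^2z = a^{p+k} b a^p. Its reverse is a^p b a^{p+k}, which differs from xy^2z since k ≥ 1. So xy^2z is not a palindrome and xy^2z ∉ L.
Contradiction. Therefore L is not regular.

a^{p+k} b a^p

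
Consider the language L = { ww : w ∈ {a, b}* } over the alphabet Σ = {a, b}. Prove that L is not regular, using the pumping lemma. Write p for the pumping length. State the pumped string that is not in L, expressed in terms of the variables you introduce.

Assume L is regular. Let p be the pumping length given by the pumping lemma.
Take w = a^p b^p a^p b^p = uu where u = a^pb^p; then w ∈ L and |w| = 4p ≥ p.
By the pumping lemma, w = xyz with |xy| ≤ p and |y| ≥ 1.
Because |xy| ≤ p and w begins with p copies of a, we have y = a^k with 1 ≤ k ≤ p.
Pump with i = 2: xy^2z = a^{p+k} b^p a^p b^p, of length 4p+k. Suppose this equals vv. The string starts with a and ends with b, so v does too; thus the boundary between the two copies of v is a b→a transition. There is exactly one such transition, at position 2p+k, so |v| = 2p+k and |vv| = 4p+2k ≠ 4p+k since k ≥ 1. So xy^2z ∉ L.
This contradicts the pumping lemma, so L is not regular.

a^{p+k} b^p a^p b^p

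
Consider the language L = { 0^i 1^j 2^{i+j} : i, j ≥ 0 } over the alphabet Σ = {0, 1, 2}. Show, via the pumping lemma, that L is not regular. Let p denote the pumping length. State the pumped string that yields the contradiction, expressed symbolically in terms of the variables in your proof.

0^{p+k} 1^p 2^{2p}

Assume L is regular. Let p be the pumping length given by the pumping lemma.
Take w = 0^p 1^p 2^{2p} ∈ L (with i=j=p, i+j=2p), |w| = 4p ≥ p.
The pumping lemma gives a decomposition w = xyz where |xy| ≤ p and y is nonempty.
Since the first p symbols of w are all 0's and |xy| ≤ p, y lies entirely in the leading 0-block: y = 0^k for some k with 1 ≤ k ≤ p.
Consider xy^2z = 0^{p+k} 1^p 2^{2p}. Now the 0- and 1-counts sum to 2p+k, but the 2-count is 2p ≠ 2p+k. So xy^2z ∉ L.
This is a contradiction; hence L is not regular.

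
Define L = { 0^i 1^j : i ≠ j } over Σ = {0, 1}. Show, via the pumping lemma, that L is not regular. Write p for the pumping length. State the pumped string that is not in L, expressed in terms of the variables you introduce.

Assume L is regular. Let p be the pumping length given by the pumping lemma.
Choose w = 0^p 1^{p+p!}. Since p ≠ p+p!, w ∈ L; and |w| ≥ p.
Write w = xyz as guaranteed by the lemma, with |xy| ≤ p and |y| ≥ 1.
The first p characters of w are 0's, so xy (and hence y) consists only of 0's. Write y = 0^k, 1 ≤ k ≤ p.
Since 1 ≤ k ≤ p, k divides p!; set t = 1 + p!/k. Then xy^t z has p + (p!/k)·k = p + p! copies of 0. Now the 0-count equals the 1-count, so i ≠ j fails. So xy^t z = 0^{p+p!} 1^{p+p!} ∉ L.
This is a contradiction; hence L is not regular.

0^{p+p!} 1^{p+p!}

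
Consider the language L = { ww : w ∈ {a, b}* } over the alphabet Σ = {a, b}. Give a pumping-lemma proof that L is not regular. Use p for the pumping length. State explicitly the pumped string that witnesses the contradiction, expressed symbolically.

a^{p+k} b^p a^p b^p

Assume L is regular. Let p be the pumping length given by the pumping lemma.
Take w = a^p b^p a^p b^p = uu where u = a^pb^p; then w ∈ L and |w| = 4p ≥ p.
Write w = xyz as guaranteed by the lemma, with |xy| ≤ p and y is nonempty.
Because |xy| ≤ p and w begins with p copies of a, we have y = a^k with 1 ≤ k ≤ p.
Pump with i = 2: xy^2z = a^{p+k} b^p a^p b^p, of length 4p+k. Suppose this equals vv. The string starts with a and ends with b, so v does too; thus the boundary between the two copies of v is a b→a transition. There is exactly one such transition, at position 2p+k, so |v| = 2p+k and |vv| = 4p+2k ≠ 4p+k since k ≥ 1. So xy^2z ∉ L.
This contradicts the pumping lemma, so L is not regular.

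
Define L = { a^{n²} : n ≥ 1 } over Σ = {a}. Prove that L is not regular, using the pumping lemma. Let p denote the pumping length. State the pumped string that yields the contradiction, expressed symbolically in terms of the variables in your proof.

Assume L is regular; let p be its pumping constant.
Take w = a^{p²} ∈ L with |w| = p² ≥ p.
The pumping lemma gives a decomposition w = xyz where |xy| ≤ p and y is nonempty.
Then y = a^k for some k with 1 ≤ k ≤ p.
Pump with i = 2: xy^2z = a^{p²+k}. Since 1 ≤ k ≤ p, p² < p²+k ≤ p²+p < (p+1)², so p²+k lies strictly between consecutive squares and is not a perfect square. So xy^2z ∉ L.
This is a contradiction; hence L is not regular.

a^{p²+k}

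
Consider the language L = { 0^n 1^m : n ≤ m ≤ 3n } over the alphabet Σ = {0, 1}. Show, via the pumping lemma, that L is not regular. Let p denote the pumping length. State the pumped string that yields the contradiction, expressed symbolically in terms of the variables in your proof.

Suppose for contradiction that L is regular, and let p be the pumping length.
Take w = 0^p 1^p ∈ L (since p ≤ p ≤ 3p), with |w| = 2p ≥ p.
Write w = xyz as guaranteed by the lemma, with |xy| ≤ p and y is nonempty.
Because |xy| ≤ p and w begins with p copies of 0, we have y = 0^k with 1 ≤ k ≤ p.
Pump with i = 2: xy^2z = 0^{p+k} 1^p. Now n = p+k > p = m, so the condition n ≤ m fails. Thus xy^2z ∉ L.
Contradiction. Therefore L is not regular.

0^{p+k} 1^p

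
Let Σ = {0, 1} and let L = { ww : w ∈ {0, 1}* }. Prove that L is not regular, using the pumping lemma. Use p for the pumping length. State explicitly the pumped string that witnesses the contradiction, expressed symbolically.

0^{p+k} 1^p 0^p 1^p

Suppose for contradiction that L is regular, and let p be the pumping length.
Take w = 0^p 1^p 0^p 1^p = uu where u = 0^p1^p; then w ∈ L and |w| = 4p ≥ p.
By the pumping lemma, w = xyz with |xy| ≤ p and |y| ≥ 1.
Because |xy| ≤ p and w begins with p copies of 0, we have y = 0^k with 1 ≤ k ≤ p.
Pump with i = 2: xy^2z = 0^{p+k} 1^p 0^p 1^p, of length 4p+k. Suppose this equals vv. The string starts with 0 and ends with 1, so v does too; thus the boundary between the two copies of v is a 1→0 transition. There is exactly one such transition, at position 2p+k, so |v| = 2p+k and |vv| = 4p+2k ≠ 4p+k since k ≥ 1. So xy^2z ∉ L.
Contradiction. Therefore L is not regular.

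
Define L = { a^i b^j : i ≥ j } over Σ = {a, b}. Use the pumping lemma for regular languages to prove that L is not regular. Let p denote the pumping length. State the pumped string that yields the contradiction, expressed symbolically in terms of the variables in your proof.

a^{p-k} b^p

Toward a contradiction, assume L is regular with pumping length p.
Choose w = a^p b^p ∈ L, with |w| = 2p ≥ p.
The pumping lemma gives a decomposition w = xyz where |xy| ≤ p and |y| ≥ 1.
Because |xy| ≤ p and w begins with p copies of a, we have y = a^k with 1 ≤ k ≤ p.
Consider xy^0z = xz = a^{p-k} b^p. Since k ≥ 1, the a-count p-k is less than p, so i ≥ j fails; thus xz ∉ L.
Contradiction. Therefore L is not regular.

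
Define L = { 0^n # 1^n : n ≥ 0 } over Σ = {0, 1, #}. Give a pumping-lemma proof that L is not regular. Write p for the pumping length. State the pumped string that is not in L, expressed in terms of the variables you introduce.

Assume L is regular. Let p be the pumping length given by the pumping lemma.
Take w = 0^p # 1^p ∈ L with |w| = 2p+1 ≥ p.
The pumping lemma gives a decomposition w = xyz where |xy| ≤ p and |y| > 0.
The first p characters of w are 0's, so xy (and hence y) consists only of 0's. Write y = 0^k, 1 ≤ k ≤ p.
Pump with i = 2: xy^2z = 0^{p+k} # 1^p, which would require p+k = p. But k ≥ 1, so xy^2z ∉ L.
Contradiction. Therefore L is not regular.

0^{p+k} # 1^p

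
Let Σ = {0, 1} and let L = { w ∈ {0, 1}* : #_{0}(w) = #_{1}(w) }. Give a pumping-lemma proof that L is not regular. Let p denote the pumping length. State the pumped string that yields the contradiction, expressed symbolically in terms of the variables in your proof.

0^{p+k} 1^p

Assume L is regular; let p be its pumping constant.
Choose w = 0^p 1^p ∈ L with |w| = 2p ≥ p.
By the pumping lemma, w = xyz with |xy| ≤ p and |y| > 0.
The first p characters of w are 0's, so xy (and hence y) consists only of 0's. Write y = 0^k, 1 ≤ k ≤ p.
Pump with i = 2: xy^2z = 0^{p+k} 1^p has p+k occurrences of 0 but only p of 1. Since k ≥ 1 the counts differ, so xy^2z ∉ L.
This is a contradiction; hence L is not regular.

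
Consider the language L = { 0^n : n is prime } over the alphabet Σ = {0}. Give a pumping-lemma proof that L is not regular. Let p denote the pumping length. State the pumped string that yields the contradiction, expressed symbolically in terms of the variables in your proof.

Assume L is regular; let p be its pumping constant.
Let q be a prime with q ≥ p+2 (infinitely many primes exist), and take w = 0^q ∈ L with |w| = q ≥ p.
The pumping lemma gives a decomposition w = xyz where |xy| ≤ p and |y| ≥ 1.
Then y = 0^k for some k with 1 ≤ k ≤ p.
Since 1 ≤ k ≤ p, |xz| = q-k. Pump with i = q+1: |xy^{q+1}z| = (q-k)+(q+1)k = q+qk = q(1+k), which is composite (both factors ≥ 2). So xy^{q+1}z = 0^{q(1+k)} ∉ L.
This is a contradiction; hence L is not regular.

0^{q(1+k)}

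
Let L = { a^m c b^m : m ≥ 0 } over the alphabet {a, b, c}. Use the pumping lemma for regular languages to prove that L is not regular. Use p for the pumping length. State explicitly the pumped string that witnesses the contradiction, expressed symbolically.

a^{p+k} c b^p

Toward a contradiction, assume L is regular with pumping length p.
Take w = a^p c b^p ∈ L with |w| = 2p+1 ≥ p.
By the pumping lemma, w = xyz with |xy| ≤ p and |y| ≥ 1.
The first p characters of w are a's, so xy (and hence y) consists only of a's. Write y = a^k, 1 ≤ k ≤ p.
Pump with i = 2: xy^2z = a^{p+k} c b^p, which would require p+k = p. But k ≥ 1, so xy^2z ∉ L.
Contradiction. Therefore L is not regular.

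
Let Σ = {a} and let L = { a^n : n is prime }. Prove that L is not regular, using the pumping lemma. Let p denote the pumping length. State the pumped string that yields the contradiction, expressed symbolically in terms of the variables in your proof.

Assume L is regular. Let p be the pumping length given by the pumping lemma.
Let q be a prime with q ≥ p+2 (infinitely many primes exist), and take w = a^q ∈ L with |w| = q ≥ p.
By the pumping lemma, w = xyz with |xy| ≤ p and |y| > 0.
Then y = a^k for some k with 1 ≤ k ≤ p.
Since 1 ≤ k ≤ p, |xz| = q-k. Pump with i = q+1: |xy^{q+1}z| = (q-k)+(q+1)k = q+qk = q(1+k), which is composite (both factors ≥ 2). So xy^{q+1}z = a^{q(1+k)} ∉ L.
This is a contradiction; hence L is not regular.

a^{q(1+k)}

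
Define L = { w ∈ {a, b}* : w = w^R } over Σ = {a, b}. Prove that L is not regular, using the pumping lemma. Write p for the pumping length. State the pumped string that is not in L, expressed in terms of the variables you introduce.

a^{p+k} b a^p

Assume L is regular. Let p be the pumping length given by the pumping lemma.
Take w = a^p b a^p, a palindrome of length 2p+1 ≥ p.
By the pumping lemma, w = xyz with |xy| ≤ p and y is nonempty.
Because |xy| ≤ p and w begins with p copies of a, we have y = a^k with 1 ≤ k ≤ p.
Pump with i = 2: xy^2z = a^{p+k} b a^p. Its reverse is a^p b a^{p+k}, which differs from xy^2z since k ≥ 1. So xy^2z is not a palindrome and xy^2z ∉ L.
This contradicts the pumping lemma, so L is not regular.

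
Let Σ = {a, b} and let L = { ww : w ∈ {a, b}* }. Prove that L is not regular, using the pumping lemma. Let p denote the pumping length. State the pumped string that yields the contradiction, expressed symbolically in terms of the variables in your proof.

a^{p+k} b^p a^p b^p

Assume L is regular; let p be its pumping constant.
Take w = a^p b^p a^p b^p = uu where u = a^pb^p; then w ∈ L and |w| = 4p ≥ p.
The pumping lemma gives a decomposition w = xyz where |xy| ≤ p and |y| ≥ 1.
Since the first p symbols of w are all a's and |xy| ≤ p, y lies entirely in the leading a-block: y = a^k for some k with 1 ≤ k ≤ p.
Pump with i = 2: xy^2z = a^{p+k} b^p a^p b^p, of length 4p+k. Suppose this equals vv. The string starts with a and ends with b, so v does too; thus the boundary between the two copies of v is a b→a transition. There is exactly one such transition, at position 2p+k, so |v| = 2p+k and |vv| = 4p+2k ≠ 4p+k since k ≥ 1. So xy^2z ∉ L.
This contradicts the pumping lemma, so L is not regular.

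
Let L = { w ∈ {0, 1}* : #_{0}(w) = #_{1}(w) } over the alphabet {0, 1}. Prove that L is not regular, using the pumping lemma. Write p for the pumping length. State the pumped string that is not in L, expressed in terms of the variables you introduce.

Toward a contradiction, assume L is regular with pumping length p.
Choose w = 0^p 1^p ∈ L with |w| = 2p ≥ p.
The pumping lemma gives a decomposition w = xyz where |xy| ≤ p and |y| ≥ 1.
Because |xy| ≤ p and w begins with p copies of 0, we have y = 0^k with 1 ≤ k ≤ p.
Pump with i = 2: xy^2z = 0^{p+k} 1^p has p+k occurrences of 0 but only p of 1. Since k ≥ 1 the counts differ, so xy^2z ∉ L.
Contradiction. Therefore L is not regular.

0^{p+k} 1^p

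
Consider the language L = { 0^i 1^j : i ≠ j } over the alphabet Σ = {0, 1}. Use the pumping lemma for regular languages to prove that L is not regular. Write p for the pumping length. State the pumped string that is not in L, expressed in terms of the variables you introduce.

0^{p+p!} 1^{p+p!}

Assume L is regular. Let p be the pumping length given by the pumping lemma.
Choose w = 0^p 1^{p+p!}. Since p ≠ p+p!, w ∈ L; and |w| ≥ p.
The pumping lemma gives a decomposition w = xyz where |xy| ≤ p and |y| ≥ 1.
The first p characters of w are 0's, so xy (and hence y) consists only of 0's. Write y = 0^k, 1 ≤ k ≤ p.
Since 1 ≤ k ≤ p, k divides p!; set t = 1 + p!/k. Then xy^t z has p + (p!/k)·k = p + p! copies of 0. Now the 0-count equals the 1-count, so i ≠ j fails. So xy^t z = 0^{p+p!} 1^{p+p!} ∉ L.
This contradicts the pumping lemma, so L is not regular.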